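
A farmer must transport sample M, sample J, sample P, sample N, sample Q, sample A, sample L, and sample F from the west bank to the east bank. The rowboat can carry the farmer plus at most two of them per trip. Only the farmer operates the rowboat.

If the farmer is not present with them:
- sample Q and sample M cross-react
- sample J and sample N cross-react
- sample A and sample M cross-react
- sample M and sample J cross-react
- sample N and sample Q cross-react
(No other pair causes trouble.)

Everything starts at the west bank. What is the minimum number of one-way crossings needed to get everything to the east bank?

Counting alone: the farmer can take at most 2 across per trip to the east bank, so moving all 8 needs at least 4 loaded trips out, with a return between consecutive ones — at least 7 crossings.
The safety rule pushes this higher. Following every safe sequence of crossings, the most of the 8 that can be at the east bank as the rowboat arrives there on crossing 7 is 7 — never all 8.
So no plan with fewer than 9 crossings exists, and this one achieves 9:
1. Farmer goes to the east bank with sample M and sample N.
2. Farmer goes back to the west bank alone.
3. Farmer goes to the east bank with sample J and sample P.
4. Farmer goes back to the west bank with sample M and sample N.
5. Farmer goes to the east bank with sample A and sample Q.
6. Farmer goes back to the west bank alone.
7. Farmer goes to the east bank with sample F and sample L.
8. Farmer goes back to the west bank alone.
9. Farmer goes to the east bank with sample M and sample N.

9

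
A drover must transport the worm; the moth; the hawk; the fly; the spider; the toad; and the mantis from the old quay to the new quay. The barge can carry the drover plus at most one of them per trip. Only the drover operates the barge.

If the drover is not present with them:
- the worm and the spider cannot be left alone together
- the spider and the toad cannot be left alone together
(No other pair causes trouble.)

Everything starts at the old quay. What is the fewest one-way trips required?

Counting alone: the drover can take at most 1 across per trip to the new quay, so moving all 7 needs at least 7 loaded trips out, with a return between consecutive ones — at least 13 crossings.
The safety rule pushes this higher. Following every safe sequence of crossings, the most of the 7 that can be at the new quay as the barge arrives there on crossing 13 is 6 — never all 7.
So no plan with fewer than 15 crossings exists, and this one achieves 15:
1. Drover goes to the new quay with the spider.  [the old quay: the fly, the hawk, the mantis, the moth, the toad, the worm | the new quay: the spider]
2. Drover goes back to the old quay alone.  [the old quay: the fly, the hawk, the mantis, the moth, the toad, the worm | the new quay: the spider]
3. Drover goes to the new quay with the worm.  [the old quay: the fly, the hawk, the mantis, the moth, the toad | the new quay: the spider, the worm]
4. Drover goes back to the old quay with the spider.  [the old quay: the fly, the hawk, the mantis, the moth, the spider, the toad | the new quay: the worm]
5. Drover goes to the new quay with the toad.  [the old quay: the fly, the hawk, the mantis, the moth, the spider | the new quay: the toad, the worm]
6. Drover goes back to the old quay alone.  [the old quay: the fly, the hawk, the mantis, the moth, the spider | the new quay: the toad, the worm]
7. Drover goes to the new quay with the moth.  [the old quay: the fly, the hawk, the mantis, the spider | the new quay: the moth, the toad, the worm]
8. Drover goes back to the old quay alone.  [the old quay: the fly, the hawk, the mantis, the spider | the new quay: the moth, the toad, the worm]
9. Drover goes to the new quay with the hawk.  [the old quay: the fly, the mantis, the spider | the new quay: the hawk, the moth, the toad, the worm]
10. Drover goes back to the old quay alone.  [the old quay: the fly, the mantis, the spider | the new quay: the hawk, the moth, the toad, the worm]
11. Drover goes to the new quay with the fly.  [the old quay: the mantis, the spider | the new quay: the fly, the hawk, the moth, the toad, the worm]
12. Drover goes back to the old quay alone.  [the old quay: the mantis, the spider | the new quay: the fly, the hawk, the moth, the toad, the worm]
13. Drover goes to the new quay with the mantis.  [the old quay: the spider | the new quay: the fly, the hawk, the mantis, the moth, the toad, the worm]
14. Drover goes back to the old quay alone.  [the old quay: the spider | the new quay: the fly, the hawk, the mantis, the moth, the toad, the worm]
15. Drover goes to the new quay with the spider.  [the old quay: — | the new quay: the fly, the hawk, the mantis, the moth, the spider, the toad, the worm]

15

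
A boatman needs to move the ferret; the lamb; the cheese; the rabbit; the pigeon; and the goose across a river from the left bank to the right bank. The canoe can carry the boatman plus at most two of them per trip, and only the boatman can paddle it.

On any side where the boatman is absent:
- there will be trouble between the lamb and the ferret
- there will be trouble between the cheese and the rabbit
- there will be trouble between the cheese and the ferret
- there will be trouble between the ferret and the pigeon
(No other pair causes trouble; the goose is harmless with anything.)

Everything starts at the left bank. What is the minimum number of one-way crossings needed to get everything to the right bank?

7

Counting alone: the boatman can take at most 2 across per trip to the right bank, so moving all 6 needs at least 3 loaded trips out, with a return between consecutive ones — at least 5 crossings.
The safety rule pushes this higher. Following every safe sequence of crossings, the most of the 6 that can be at the right bank as the canoe arrives there on crossing 5 is 5 — never all 6.
So no plan with fewer than 7 crossings exists, and this one achieves 7:
1. Boatman goes to the right bank with the cheese and the ferret.  [the left bank: the goose, the lamb, the pigeon, the rabbit | the right bank: the cheese, the ferret]
2. Boatman goes back to the left bank with the ferret.  [the left bank: the ferret, the goose, the lamb, the pigeon, the rabbit | the right bank: the cheese]
3. Boatman goes to the right bank with the ferret and the lamb.  [the left bank: the goose, the pigeon, the rabbit | the right bank: the cheese, the ferret, the lamb]
4. Boatman goes back to the left bank with the ferret.  [the left bank: the ferret, the goose, the pigeon, the rabbit | the right bank: the cheese, the lamb]
5. Boatman goes to the right bank with the goose and the pigeon.  [the left bank: the ferret, the rabbit | the right bank: the cheese, the goose, the lamb, the pigeon]
6. Boatman goes back to the left bank alone.  [the left bank: the ferret, the rabbit | the right bank: the cheese, the goose, the lamb, the pigeon]
7. Boatman goes to the right bank with the ferret and the rabbit.  [the left bank: — | the right bank: the cheese, the ferret, the goose, the lamb, the pigeon, the rabbit]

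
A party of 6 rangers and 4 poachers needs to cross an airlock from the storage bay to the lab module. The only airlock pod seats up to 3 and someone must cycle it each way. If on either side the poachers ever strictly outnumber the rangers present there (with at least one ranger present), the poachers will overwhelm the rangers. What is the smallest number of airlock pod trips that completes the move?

9

Counting alone: each trip to the lab module takes at most 3 across and each return brings at least 1 back, so after t trips out (and t−1 returns) at most 3t − (t−1) of the 10 are across; that first reaches 10 at t = 5, so at least 9 crossings are needed.
The plan below uses exactly 9 crossings, so it is optimal:
1. 2 poachers → the lab module.  (the storage bay: 6R 2P; the lab module: 0R 2P)
2. 1 poacher ← the storage bay.  (the storage bay: 6R 3P; the lab module: 0R 1P)
3. 3 poachers → the lab module.  (the storage bay: 6R 0P; the lab module: 0R 4P)
4. 1 poacher ← the storage bay.  (the storage bay: 6R 1P; the lab module: 0R 3P)
5. 3 rangers → the lab module.  (the storage bay: 3R 1P; the lab module: 3R 3P)
6. 1 poacher ← the storage bay.  (the storage bay: 3R 2P; the lab module: 3R 2P)
7. 1 ranger and 2 poachers → the lab module.  (the storage bay: 2R 0P; the lab module: 4R 4P)
8. 1 poacher ← the storage bay.  (the storage bay: 2R 1P; the lab module: 4R 3P)
9. 2 rangers and 1 poacher → the lab module.  (the storage bay: 0R 0P; the lab module: 6R 4P)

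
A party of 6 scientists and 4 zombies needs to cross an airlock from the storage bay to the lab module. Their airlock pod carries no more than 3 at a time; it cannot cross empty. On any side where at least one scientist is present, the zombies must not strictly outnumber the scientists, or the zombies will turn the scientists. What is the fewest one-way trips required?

Counting alone: each trip to the lab module takes at most 3 across and each return brings at least 1 back, so after t trips out (and t−1 returns) at most 3t − (t−1) of the 10 are across; that first reaches 10 at t = 5, so at least 9 crossings are needed.
The plan below uses exactly 9 crossings, so it is optimal:
1. 2 zombies → the lab module.  (the storage bay: 6S 2Z; the lab module: 0S 2Z)
2. 1 zombie ← the storage bay.  (the storage bay: 6S 3Z; the lab module: 0S 1Z)
3. 3 zombies → the lab module.  (the storage bay: 6S 0Z; the lab module: 0S 4Z)
4. 1 zombie ← the storage bay.  (the storage bay: 6S 1Z; the lab module: 0S 3Z)
5. 3 scientists → the lab module.  (the storage bay: 3S 1Z; the lab module: 3S 3Z)
6. 1 zombie ← the storage bay.  (the storage bay: 3S 2Z; the lab module: 3S 2Z)
7. 1 scientist and 2 zombies → the lab module.  (the storage bay: 2S 0Z; the lab module: 4S 4Z)
8. 1 zombie ← the storage bay.  (the storage bay: 2S 1Z; the lab module: 4S 3Z)
9. 2 scientists and 1 zombie → the lab module.  (the storage bay: 0S 0Z; the lab module: 6S 4Z)

9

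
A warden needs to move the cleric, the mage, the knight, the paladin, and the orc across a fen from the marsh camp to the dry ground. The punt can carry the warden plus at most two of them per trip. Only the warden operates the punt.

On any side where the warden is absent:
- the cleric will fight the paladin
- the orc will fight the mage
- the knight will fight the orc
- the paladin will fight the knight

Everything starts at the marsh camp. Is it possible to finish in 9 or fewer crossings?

Yes — this plan uses 7 crossings (≤ 9):
1. Warden goes to the dry ground with the orc and the paladin.
2. Warden goes back to the marsh camp alone.
3. Warden goes to the dry ground with the cleric.
4. Warden goes back to the marsh camp with the paladin.
5. Warden goes to the dry ground with the knight and the mage.
6. Warden goes back to the marsh camp with the orc.
7. Warden goes to the dry ground with the orc and the paladin.

Yes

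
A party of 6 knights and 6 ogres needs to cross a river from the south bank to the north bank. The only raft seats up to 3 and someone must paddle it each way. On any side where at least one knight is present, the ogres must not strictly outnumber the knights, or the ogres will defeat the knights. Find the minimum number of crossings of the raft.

Following every safe sequence of crossings from the start, the most of the 12 that can be at the north bank as the raft arrives there on crossings 1, 3, 5 is 3, 5, 6 respectively; the best ever achieved is 6 of 12.
From crossing 7 on, no configuration arises that was not already reachable earlier: only 17 distinct safe configurations (who is on which side, and where the raft is) can ever be reached, none of them has everyone across, and every continuation just revisits them. They are: 0 knights + 0 ogres across (raft back at the start); 0 knights + 1 ogre across (raft there); 0 knights + 1 ogre across (raft back at the start); 0 knights + 2 ogres across (raft there); 0 knights + 2 ogres across (raft back at the start); 0 knights + 3 ogres across (raft there); 0 knights + 3 ogres across (raft back at the start); 0 knights + 4 ogres across (raft there); 0 knights + 4 ogres across (raft back at the start); 0 knights + 5 ogres across (raft there); 0 knights + 5 ogres across (raft back at the start); 0 knights + 6 ogres across (raft there); 1 knight + 1 ogre across (raft there); 1 knight + 1 ogre across (raft back at the start); 2 knights + 2 ogres across (raft there); 2 knights + 2 ogres across (raft back at the start); 3 knights + 3 ogres across (raft there). So no valid plan exists.

impossible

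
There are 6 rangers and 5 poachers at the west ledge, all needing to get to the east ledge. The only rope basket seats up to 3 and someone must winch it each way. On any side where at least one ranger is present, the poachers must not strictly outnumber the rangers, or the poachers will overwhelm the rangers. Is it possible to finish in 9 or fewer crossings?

Yes

Yes — this plan uses 9 crossings (≤ 9):
1. 3 poachers → the east ledge.  (the west ledge: 6R 2P; the east ledge: 0R 3P)
2. 1 poacher ← the west ledge.  (the west ledge: 6R 3P; the east ledge: 0R 2P)
3. 3 rangers → the east ledge.  (the west ledge: 3R 3P; the east ledge: 3R 2P)
4. 1 ranger ← the west ledge.  (the west ledge: 4R 3P; the east ledge: 2R 2P)
5. 2 rangers and 1 poacher → the east ledge.  (the west ledge: 2R 2P; the east ledge: 4R 3P)
6. 1 ranger ← the west ledge.  (the west ledge: 3R 2P; the east ledge: 3R 3P)
7. 2 rangers and 1 poacher → the east ledge.  (the west ledge: 1R 1P; the east ledge: 5R 4P)
8. 1 ranger ← the west ledge.  (the west ledge: 2R 1P; the east ledge: 4R 4P)
9. 2 rangers and 1 poacher → the east ledge.  (the west ledge: 0R 0P; the east ledge: 6R 5P)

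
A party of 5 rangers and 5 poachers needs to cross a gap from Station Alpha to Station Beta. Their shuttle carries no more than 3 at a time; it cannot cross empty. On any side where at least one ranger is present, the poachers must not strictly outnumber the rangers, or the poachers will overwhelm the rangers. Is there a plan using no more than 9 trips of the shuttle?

Counting alone: each trip to Station Beta takes at most 3 across and each return brings at least 1 back, so after t trips out (and t−1 returns) at most 3t − (t−1) of the 10 are across; that first reaches 10 at t = 5, so at least 9 crossings are needed.
The safety rule pushes this higher. Following every safe sequence of crossings, the most of the 10 that can be at Station Beta as the shuttle arrives there on crossing 9 is 9 — never all 10.
So the move cannot be finished within 9 crossings. (The shortest complete plan takes 11:)
1. 2 poachers → Station Beta.  (Station Alpha: 5R 3P; Station Beta: 0R 2P)
2. 1 poacher ← Station Alpha.  (Station Alpha: 5R 4P; Station Beta: 0R 1P)
3. 3 poachers → Station Beta.  (Station Alpha: 5R 1P; Station Beta: 0R 4P)
4. 1 poacher ← Station Alpha.  (Station Alpha: 5R 2P; Station Beta: 0R 3P)
5. 3 rangers → Station Beta.  (Station Alpha: 2R 2P; Station Beta: 3R 3P)
6. 1 ranger and 1 poacher ← Station Alpha.  (Station Alpha: 3R 3P; Station Beta: 2R 2P)
7. 3 rangers → Station Beta.  (Station Alpha: 0R 3P; Station Beta: 5R 2P)
8. 1 poacher ← Station Alpha.  (Station Alpha: 0R 4P; Station Beta: 5R 1P)
9. 2 poachers → Station Beta.  (Station Alpha: 0R 2P; Station Beta: 5R 3P)
10. 1 poacher ← Station Alpha.  (Station Alpha: 0R 3P; Station Beta: 5R 2P)
11. 3 poachers → Station Beta.  (Station Alpha: 0R 0P; Station Beta: 5R 5P)

No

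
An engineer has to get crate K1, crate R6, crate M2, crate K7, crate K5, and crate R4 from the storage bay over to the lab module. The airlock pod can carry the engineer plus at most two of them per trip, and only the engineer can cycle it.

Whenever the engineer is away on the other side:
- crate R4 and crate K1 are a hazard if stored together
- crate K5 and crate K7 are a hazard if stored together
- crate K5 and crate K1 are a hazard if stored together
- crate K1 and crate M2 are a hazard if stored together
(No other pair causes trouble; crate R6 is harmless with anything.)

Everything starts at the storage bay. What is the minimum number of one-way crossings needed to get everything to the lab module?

Counting alone: the engineer can take at most 2 across per trip to the lab module, so moving all 6 needs at least 3 loaded trips out, with a return between consecutive ones — at least 5 crossings.
The safety rule pushes this higher. Following every safe sequence of crossings, the most of the 6 that can be at the lab module as the airlock pod arrives there on crossing 5 is 5 — never all 6.
So no plan with fewer than 7 crossings exists, and this one achieves 7:
1. Engineer goes to the lab module with crate K1 and crate K7.
2. Engineer goes back to the storage bay alone.
3. Engineer goes to the lab module with crate R6.
4. Engineer goes back to the storage bay alone.
5. Engineer goes to the lab module with crate M2 and crate R4.
6. Engineer goes back to the storage bay with crate K1.
7. Engineer goes to the lab module with crate K1 and crate K5.

7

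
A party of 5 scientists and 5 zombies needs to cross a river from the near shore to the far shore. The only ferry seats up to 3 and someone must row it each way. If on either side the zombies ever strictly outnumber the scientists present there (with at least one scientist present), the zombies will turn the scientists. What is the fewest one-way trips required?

11

Counting alone: each trip to the far shore takes at most 3 across and each return brings at least 1 back, so after t trips out (and t−1 returns) at most 3t − (t−1) of the 10 are across; that first reaches 10 at t = 5, so at least 9 crossings are needed.
The safety rule pushes this higher. Following every safe sequence of crossings, the most of the 10 that can be at the far shore as the ferry arrives there on crossing 9 is 9 — never all 10.
So no plan with fewer than 11 crossings exists, and this one achieves 11:
1. 2 zombies → the far shore.  (the near shore: 5S 3Z; the far shore: 0S 2Z)
2. 1 zombie ← the near shore.  (the near shore: 5S 4Z; the far shore: 0S 1Z)
3. 3 zombies → the far shore.  (the near shore: 5S 1Z; the far shore: 0S 4Z)
4. 1 zombie ← the near shore.  (the near shore: 5S 2Z; the far shore: 0S 3Z)
5. 3 scientists → the far shore.  (the near shore: 2S 2Z; the far shore: 3S 3Z)
6. 1 scientist and 1 zombie ← the near shore.  (the near shore: 3S 3Z; the far shore: 2S 2Z)
7. 3 scientists → the far shore.  (the near shore: 0S 3Z; the far shore: 5S 2Z)
8. 1 zombie ← the near shore.  (the near shore: 0S 4Z; the far shore: 5S 1Z)
9. 2 zombies → the far shore.  (the near shore: 0S 2Z; the far shore: 5S 3Z)
10. 1 zombie ← the near shore.  (the near shore: 0S 3Z; the far shore: 5S 2Z)
11. 3 zombies → the far shore.  (the near shore: 0S 0Z; the far shore: 5S 5Z)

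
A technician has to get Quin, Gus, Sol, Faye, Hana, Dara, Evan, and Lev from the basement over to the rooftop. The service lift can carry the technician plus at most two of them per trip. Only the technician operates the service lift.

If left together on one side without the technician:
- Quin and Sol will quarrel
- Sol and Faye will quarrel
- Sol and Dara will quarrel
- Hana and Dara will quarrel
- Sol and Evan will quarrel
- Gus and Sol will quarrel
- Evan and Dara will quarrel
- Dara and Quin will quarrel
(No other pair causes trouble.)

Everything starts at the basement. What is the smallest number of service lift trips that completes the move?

Counting alone: the technician can take at most 2 across per trip to the rooftop, so moving all 8 needs at least 4 loaded trips out, with a return between consecutive ones — at least 7 crossings.
The safety rule pushes this higher. Following every safe sequence of crossings, the most of the 8 that can be at the rooftop as the service lift arrives there on crossings 7, 9, 11 is 5, 6, 7 respectively — never all 8.
So no plan with fewer than 13 crossings exists, and this one achieves 13:
1. Technician goes to the rooftop with Dara and Sol.  [the basement: Evan, Faye, Gus, Hana, Lev, Quin | the rooftop: Dara, Sol]
2. Technician goes back to the basement with Sol.  [the basement: Evan, Faye, Gus, Hana, Lev, Quin, Sol | the rooftop: Dara]
3. Technician goes to the rooftop with Gus and Sol.  [the basement: Evan, Faye, Hana, Lev, Quin | the rooftop: Dara, Gus, Sol]
4. Technician goes back to the basement with Sol.  [the basement: Evan, Faye, Hana, Lev, Quin, Sol | the rooftop: Dara, Gus]
5. Technician goes to the rooftop with Faye and Sol.  [the basement: Evan, Hana, Lev, Quin | the rooftop: Dara, Faye, Gus, Sol]
6. Technician goes back to the basement with Sol.  [the basement: Evan, Hana, Lev, Quin, Sol | the rooftop: Dara, Faye, Gus]
7. Technician goes to the rooftop with Evan and Quin.  [the basement: Hana, Lev, Sol | the rooftop: Dara, Evan, Faye, Gus, Quin]
8. Technician goes back to the basement with Dara.  [the basement: Dara, Hana, Lev, Sol | the rooftop: Evan, Faye, Gus, Quin]
9. Technician goes to the rooftop with Hana and Sol.  [the basement: Dara, Lev | the rooftop: Evan, Faye, Gus, Hana, Quin, Sol]
10. Technician goes back to the basement with Sol.  [the basement: Dara, Lev, Sol | the rooftop: Evan, Faye, Gus, Hana, Quin]
11. Technician goes to the rooftop with Lev and Sol.  [the basement: Dara | the rooftop: Evan, Faye, Gus, Hana, Lev, Quin, Sol]
12. Technician goes back to the basement with Sol.  [the basement: Dara, Sol | the rooftop: Evan, Faye, Gus, Hana, Lev, Quin]
13. Technician goes to the rooftop with Dara and Sol.  [the basement: — | the rooftop: Dara, Evan, Faye, Gus, Hana, Lev, Quin, Sol]

13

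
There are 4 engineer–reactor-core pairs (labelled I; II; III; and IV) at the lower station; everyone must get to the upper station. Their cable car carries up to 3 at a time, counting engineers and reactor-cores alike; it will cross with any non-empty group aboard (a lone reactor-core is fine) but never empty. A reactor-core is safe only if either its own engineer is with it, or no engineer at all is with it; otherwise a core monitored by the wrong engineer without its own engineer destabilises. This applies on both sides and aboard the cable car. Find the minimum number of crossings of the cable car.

Counting alone: each trip to the upper station takes at most 3 across and each return brings at least 1 back, so after t trips out (and t−1 returns) at most 3t − (t−1) of the 8 are across; that first reaches 8 at t = 4, so at least 7 crossings are needed.
The safety rule pushes this higher. Following every safe sequence of crossings, the most of the 8 that can be at the upper station as the cable car arrives there on crossing 7 is 7 — never all 8.
So no plan with fewer than 9 crossings exists, and this one achieves 9:
1. engineer I and reactor-core I cross → the upper station.
2. engineer I crosses ← the lower station.
3. engineer I, engineer II, and reactor-core II cross → the upper station.
4. engineer I and reactor-core I cross ← the lower station.
5. engineer I, engineer III, and engineer IV cross → the upper station.
6. reactor-core II crosses ← the lower station.
7. reactor-core I and reactor-core II cross → the upper station.
8. reactor-core I crosses ← the lower station.
9. reactor-core I, reactor-core III, and reactor-core IV cross → the upper station.

9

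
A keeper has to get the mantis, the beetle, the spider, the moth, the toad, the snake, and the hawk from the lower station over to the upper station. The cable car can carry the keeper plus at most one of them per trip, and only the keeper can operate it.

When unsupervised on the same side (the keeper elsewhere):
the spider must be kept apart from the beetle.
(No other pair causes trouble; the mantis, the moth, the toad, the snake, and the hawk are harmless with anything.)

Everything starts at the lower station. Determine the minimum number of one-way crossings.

Counting alone: the keeper can take at most 1 across per trip to the upper station, so moving all 7 needs at least 7 loaded trips out, with a return between consecutive ones — at least 13 crossings.
The plan below uses exactly 13 crossings, so it is optimal:
1. Keeper goes to the upper station with the beetle.
2. Keeper goes back to the lower station alone.
3. Keeper goes to the upper station with the mantis.
4. Keeper goes back to the lower station alone.
5. Keeper goes to the upper station with the moth.
6. Keeper goes back to the lower station alone.
7. Keeper goes to the upper station with the toad.
8. Keeper goes back to the lower station alone.
9. Keeper goes to the upper station with the snake.
10. Keeper goes back to the lower station alone.
11. Keeper goes to the upper station with the hawk.
12. Keeper goes back to the lower station alone.
13. Keeper goes to the upper station with the spider.

13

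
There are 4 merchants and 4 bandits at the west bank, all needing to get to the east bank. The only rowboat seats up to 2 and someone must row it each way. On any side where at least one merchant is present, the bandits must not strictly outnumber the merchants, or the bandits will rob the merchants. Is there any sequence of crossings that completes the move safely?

Following every safe sequence of crossings from the start, the most of the 8 that can be at the east bank as the rowboat arrives there on crossings 1, 3, 5 is 2, 3, 4 respectively; the best ever achieved is 4 of 8.
From crossing 7 on, no configuration arises that was not already reachable earlier: only 11 distinct safe configurations (who is on which side, and where the rowboat is) can ever be reached, none of them has everyone across, and every continuation just revisits them. They are: 0 merchants + 0 bandits across (rowboat back at the start); 0 merchants + 1 bandit across (rowboat there); 0 merchants + 1 bandit across (rowboat back at the start); 0 merchants + 2 bandits across (rowboat there); 0 merchants + 2 bandits across (rowboat back at the start); 0 merchants + 3 bandits across (rowboat there); 0 merchants + 3 bandits across (rowboat back at the start); 0 merchants + 4 bandits across (rowboat there); 1 merchant + 1 bandit across (rowboat there); 1 merchant + 1 bandit across (rowboat back at the start); 2 merchants + 2 bandits across (rowboat there). So no valid plan exists.

No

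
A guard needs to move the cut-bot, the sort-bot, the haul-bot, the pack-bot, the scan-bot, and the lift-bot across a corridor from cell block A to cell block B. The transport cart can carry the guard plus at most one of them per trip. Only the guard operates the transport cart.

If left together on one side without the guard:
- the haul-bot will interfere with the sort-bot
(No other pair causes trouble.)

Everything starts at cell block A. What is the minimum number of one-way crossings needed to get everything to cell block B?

Counting alone: the guard can take at most 1 across per trip to cell block B, so moving all 6 needs at least 6 loaded trips out, with a return between consecutive ones — at least 11 crossings.
The plan below uses exactly 11 crossings, so it is optimal:
1. Guard goes to cell block B with the sort-bot.  [cell block A: the cut-bot, the haul-bot, the lift-bot, the pack-bot, the scan-bot | cell block B: the sort-bot]
2. Guard goes back to cell block A alone.  [cell block A: the cut-bot, the haul-bot, the lift-bot, the pack-bot, the scan-bot | cell block B: the sort-bot]
3. Guard goes to cell block B with the cut-bot.  [cell block A: the haul-bot, the lift-bot, the pack-bot, the scan-bot | cell block B: the cut-bot, the sort-bot]
4. Guard goes back to cell block A alone.  [cell block A: the haul-bot, the lift-bot, the pack-bot, the scan-bot | cell block B: the cut-bot, the sort-bot]
5. Guard goes to cell block B with the pack-bot.  [cell block A: the haul-bot, the lift-bot, the scan-bot | cell block B: the cut-bot, the pack-bot, the sort-bot]
6. Guard goes back to cell block A alone.  [cell block A: the haul-bot, the lift-bot, the scan-bot | cell block B: the cut-bot, the pack-bot, the sort-bot]
7. Guard goes to cell block B with the scan-bot.  [cell block A: the haul-bot, the lift-bot | cell block B: the cut-bot, the pack-bot, the scan-bot, the sort-bot]
8. Guard goes back to cell block A alone.  [cell block A: the haul-bot, the lift-bot | cell block B: the cut-bot, the pack-bot, the scan-bot, the sort-bot]
9. Guard goes to cell block B with the lift-bot.  [cell block A: the haul-bot | cell block B: the cut-bot, the lift-bot, the pack-bot, the scan-bot, the sort-bot]
10. Guard goes back to cell block A alone.  [cell block A: the haul-bot | cell block B: the cut-bot, the lift-bot, the pack-bot, the scan-bot, the sort-bot]
11. Guard goes to cell block B with the haul-bot.  [cell block A: — | cell block B: the cut-bot, the haul-bot, the lift-bot, the pack-bot, the scan-bot, the sort-bot]

11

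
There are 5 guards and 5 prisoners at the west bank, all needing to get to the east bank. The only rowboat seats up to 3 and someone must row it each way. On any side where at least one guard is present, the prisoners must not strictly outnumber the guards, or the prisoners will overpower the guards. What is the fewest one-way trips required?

Counting alone: each trip to the east bank takes at most 3 across and each return brings at least 1 back, so after t trips out (and t−1 returns) at most 3t − (t−1) of the 10 are across; that first reaches 10 at t = 5, so at least 9 crossings are needed.
The safety rule pushes this higher. Following every safe sequence of crossings, the most of the 10 that can be at the east bank as the rowboat arrives there on crossing 9 is 9 — never all 10.
So no plan with fewer than 11 crossings exists, and this one achieves 11:
1. 2 prisoners → the east bank.  (the west bank: 5G 3P; the east bank: 0G 2P)
2. 1 prisoner ← the west bank.  (the west bank: 5G 4P; the east bank: 0G 1P)
3. 3 prisoners → the east bank.  (the west bank: 5G 1P; the east bank: 0G 4P)
4. 1 prisoner ← the west bank.  (the west bank: 5G 2P; the east bank: 0G 3P)
5. 3 guards → the east bank.  (the west bank: 2G 2P; the east bank: 3G 3P)
6. 1 guard and 1 prisoner ← the west bank.  (the west bank: 3G 3P; the east bank: 2G 2P)
7. 3 guards → the east bank.  (the west bank: 0G 3P; the east bank: 5G 2P)
8. 1 prisoner ← the west bank.  (the west bank: 0G 4P; the east bank: 5G 1P)
9. 2 prisoners → the east bank.  (the west bank: 0G 2P; the east bank: 5G 3P)
10. 1 prisoner ← the west bank.  (the west bank: 0G 3P; the east bank: 5G 2P)
11. 3 prisoners → the east bank.  (the west bank: 0G 0P; the east bank: 5G 5P)

11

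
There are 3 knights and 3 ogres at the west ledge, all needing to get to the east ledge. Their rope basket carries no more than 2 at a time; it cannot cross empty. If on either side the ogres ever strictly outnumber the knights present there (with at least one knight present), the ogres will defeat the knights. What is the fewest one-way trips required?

Counting alone: each trip to the east ledge takes at most 2 across and each return brings at least 1 back, so after t trips out (and t−1 returns) at most 2t − (t−1) of the 6 are across; that first reaches 6 at t = 5, so at least 9 crossings are needed.
The safety rule pushes this higher. Following every safe sequence of crossings, the most of the 6 that can be at the east ledge as the rope basket arrives there on crossing 9 is 5 — never all 6.
So no plan with fewer than 11 crossings exists, and this one achieves 11:
1. 2 ogres → the east ledge.  (the west ledge: 3K 1O; the east ledge: 0K 2O)
2. 1 ogre ← the west ledge.  (the west ledge: 3K 2O; the east ledge: 0K 1O)
3. 2 ogres → the east ledge.  (the west ledge: 3K 0O; the east ledge: 0K 3O)
4. 1 ogre ← the west ledge.  (the west ledge: 3K 1O; the east ledge: 0K 2O)
5. 2 knights → the east ledge.  (the west ledge: 1K 1O; the east ledge: 2K 2O)
6. 1 knight and 1 ogre ← the west ledge.  (the west ledge: 2K 2O; the east ledge: 1K 1O)
7. 2 knights → the east ledge.  (the west ledge: 0K 2O; the east ledge: 3K 1O)
8. 1 ogre ← the west ledge.  (the west ledge: 0K 3O; the east ledge: 3K 0O)
9. 2 ogres → the east ledge.  (the west ledge: 0K 1O; the east ledge: 3K 2O)
10. 1 ogre ← the west ledge.  (the west ledge: 0K 2O; the east ledge: 3K 1O)
11. 2 ogres → the east ledge.  (the west ledge: 0K 0O; the east ledge: 3K 3O)

11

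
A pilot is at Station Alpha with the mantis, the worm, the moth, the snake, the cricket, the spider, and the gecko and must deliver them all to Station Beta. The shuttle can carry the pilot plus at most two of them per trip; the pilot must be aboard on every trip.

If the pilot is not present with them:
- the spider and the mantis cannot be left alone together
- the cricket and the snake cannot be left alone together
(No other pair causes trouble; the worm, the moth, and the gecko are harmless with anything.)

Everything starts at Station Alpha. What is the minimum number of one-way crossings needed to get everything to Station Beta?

Counting alone: the pilot can take at most 2 across per trip to Station Beta, so moving all 7 needs at least 4 loaded trips out, with a return between consecutive ones — at least 7 crossings.
The plan below uses exactly 7 crossings, so it is optimal:
1. Pilot goes to Station Beta with the mantis and the snake.  [Station Alpha: the cricket, the gecko, the moth, the spider, the worm | Station Beta: the mantis, the snake]
2. Pilot goes back to Station Alpha alone.  [Station Alpha: the cricket, the gecko, the moth, the spider, the worm | Station Beta: the mantis, the snake]
3. Pilot goes to Station Beta with the worm.  [Station Alpha: the cricket, the gecko, the moth, the spider | Station Beta: the mantis, the snake, the worm]
4. Pilot goes back to Station Alpha alone.  [Station Alpha: the cricket, the gecko, the moth, the spider | Station Beta: the mantis, the snake, the worm]
5. Pilot goes to Station Beta with the gecko and the moth.  [Station Alpha: the cricket, the spider | Station Beta: the gecko, the mantis, the moth, the snake, the worm]
6. Pilot goes back to Station Alpha alone.  [Station Alpha: the cricket, the spider | Station Beta: the gecko, the mantis, the moth, the snake, the worm]
7. Pilot goes to Station Beta with the cricket and the spider.  [Station Alpha: — | Station Beta: the cricket, the gecko, the mantis, the moth, the snake, the spider, the worm]

7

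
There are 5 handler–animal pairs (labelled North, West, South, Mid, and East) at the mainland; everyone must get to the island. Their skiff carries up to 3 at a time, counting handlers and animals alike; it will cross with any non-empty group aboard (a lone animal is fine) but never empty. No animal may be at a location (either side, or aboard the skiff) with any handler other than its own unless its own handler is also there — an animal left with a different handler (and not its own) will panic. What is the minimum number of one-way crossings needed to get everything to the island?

Counting alone: each trip to the island takes at most 3 across and each return brings at least 1 back, so after t trips out (and t−1 returns) at most 3t − (t−1) of the 10 are across; that first reaches 10 at t = 5, so at least 9 crossings are needed.
The safety rule pushes this higher. Following every safe sequence of crossings, the most of the 10 that can be at the island as the skiff arrives there on crossing 9 is 9 — never all 10.
So no plan with fewer than 11 crossings exists, and this one achieves 11:
1. animal North and handler North cross → the island.
2. handler North crosses ← the mainland.
3. animal Mid, animal South, and animal West cross → the island.
4. animal North crosses ← the mainland.
5. handler Mid, handler South, and handler West cross → the island.
6. animal West and handler West cross ← the mainland.
7. handler East, handler North, and handler West cross → the island.
8. animal South crosses ← the mainland.
9. animal North and animal West cross → the island.
10. animal North crosses ← the mainland.
11. animal East, animal North, and animal South cross → the island.

11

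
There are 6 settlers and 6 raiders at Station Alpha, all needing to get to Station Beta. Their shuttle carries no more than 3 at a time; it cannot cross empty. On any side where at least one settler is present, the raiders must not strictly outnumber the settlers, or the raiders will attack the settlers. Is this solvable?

No

Following every safe sequence of crossings from the start, the most of the 12 that can be at Station Beta as the shuttle arrives there on crossings 1, 3, 5 is 3, 5, 6 respectively; the best ever achieved is 6 of 12.
From crossing 7 on, no configuration arises that was not already reachable earlier: only 17 distinct safe configurations (who is on which side, and where the shuttle is) can ever be reached, none of them has everyone across, and every continuation just revisits them. They are: 0 settlers + 0 raiders across (shuttle back at the start); 0 settlers + 1 raider across (shuttle there); 0 settlers + 1 raider across (shuttle back at the start); 0 settlers + 2 raiders across (shuttle there); 0 settlers + 2 raiders across (shuttle back at the start); 0 settlers + 3 raiders across (shuttle there); 0 settlers + 3 raiders across (shuttle back at the start); 0 settlers + 4 raiders across (shuttle there); 0 settlers + 4 raiders across (shuttle back at the start); 0 settlers + 5 raiders across (shuttle there); 0 settlers + 5 raiders across (shuttle back at the start); 0 settlers + 6 raiders across (shuttle there); 1 settler + 1 raider across (shuttle there); 1 settler + 1 raider across (shuttle back at the start); 2 settlers + 2 raiders across (shuttle there); 2 settlers + 2 raiders across (shuttle back at the start); 3 settlers + 3 raiders across (shuttle there). So no valid plan exists.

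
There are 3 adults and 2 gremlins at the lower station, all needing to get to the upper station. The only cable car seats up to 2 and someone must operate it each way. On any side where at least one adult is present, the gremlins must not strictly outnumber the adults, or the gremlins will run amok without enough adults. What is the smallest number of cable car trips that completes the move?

Counting alone: each trip to the upper station takes at most 2 across and each return brings at least 1 back, so after t trips out (and t−1 returns) at most 2t − (t−1) of the 5 are across; that first reaches 5 at t = 4, so at least 7 crossings are needed.
The plan below uses exactly 7 crossings, so it is optimal:
1. 2 gremlins → the upper station.  (the lower station: 3A 0G; the upper station: 0A 2G)
2. 1 gremlin ← the lower station.  (the lower station: 3A 1G; the upper station: 0A 1G)
3. 2 adults → the upper station.  (the lower station: 1A 1G; the upper station: 2A 1G)
4. 1 adult ← the lower station.  (the lower station: 2A 1G; the upper station: 1A 1G)
5. 1 adult and 1 gremlin → the upper station.  (the lower station: 1A 0G; the upper station: 2A 2G)
6. 1 gremlin ← the lower station.  (the lower station: 1A 1G; the upper station: 2A 1G)
7. 1 adult and 1 gremlin → the upper station.  (the lower station: 0A 0G; the upper station: 3A 2G)

7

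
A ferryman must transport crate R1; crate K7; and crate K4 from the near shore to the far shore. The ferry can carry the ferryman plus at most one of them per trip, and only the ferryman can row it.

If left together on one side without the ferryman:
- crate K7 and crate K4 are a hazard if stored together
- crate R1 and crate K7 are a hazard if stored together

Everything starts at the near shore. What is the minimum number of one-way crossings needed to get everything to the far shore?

7

Counting alone: the ferryman can take at most 1 across per trip to the far shore, so moving all 3 needs at least 3 loaded trips out, with a return between consecutive ones — at least 5 crossings.
The safety rule pushes this higher. Following every safe sequence of crossings, the most of the 3 that can be at the far shore as the ferry arrives there on crossing 5 is 2 — never all 3.
So no plan with fewer than 7 crossings exists, and this one achieves 7:
1. Ferryman goes to the far shore with crate K7.  [the near shore: crate K4, crate R1 | the far shore: crate K7]
2. Ferryman goes back to the near shore alone.  [the near shore: crate K4, crate R1 | the far shore: crate K7]
3. Ferryman goes to the far shore with crate R1.  [the near shore: crate K4 | the far shore: crate K7, crate R1]
4. Ferryman goes back to the near shore with crate K7.  [the near shore: crate K4, crate K7 | the far shore: crate R1]
5. Ferryman goes to the far shore with crate K4.  [the near shore: crate K7 | the far shore: crate K4, crate R1]
6. Ferryman goes back to the near shore alone.  [the near shore: crate K7 | the far shore: crate K4, crate R1]
7. Ferryman goes to the far shore with crate K7.  [the near shore: — | the far shore: crate K4, crate K7, crate R1]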